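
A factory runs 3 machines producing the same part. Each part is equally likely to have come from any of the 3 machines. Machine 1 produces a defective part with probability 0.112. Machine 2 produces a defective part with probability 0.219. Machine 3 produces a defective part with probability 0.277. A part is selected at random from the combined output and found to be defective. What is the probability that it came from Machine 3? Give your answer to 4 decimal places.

Posterior probability ≈ 0.4556

Tabulate prior·likelihood by source: [1] prior 0.333333, lik 0.112, product 0.03733; [2] prior 0.333333, lik 0.219, product 0.07300; [3] prior 0.333333, lik 0.277, product 0.09233.
Normalizing constant = 0.20267; the posterior for Machine 3 is its product over the sum, 0.09233/0.20267 = 0.4556.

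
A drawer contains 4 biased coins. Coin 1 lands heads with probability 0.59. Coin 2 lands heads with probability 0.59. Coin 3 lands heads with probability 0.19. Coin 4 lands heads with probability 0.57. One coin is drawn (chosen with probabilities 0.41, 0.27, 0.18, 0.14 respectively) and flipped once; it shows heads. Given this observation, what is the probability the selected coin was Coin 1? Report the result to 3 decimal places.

P(heads|C1) = 0.59; P(heads|C2) = 0.59; P(heads|C3) = 0.19; P(heads|C4) = 0.57.
Prior × likelihood for each source: 0.41·0.59=0.2419, 0.27·0.59=0.1593, 0.18·0.19=0.03420, 0.14·0.57=0.07980. Summing gives P(heads) = 0.51520.
P(Coin 1 | heads) = 0.2419 / 0.51520 = 0.470.

Posterior probability ≈ 0.470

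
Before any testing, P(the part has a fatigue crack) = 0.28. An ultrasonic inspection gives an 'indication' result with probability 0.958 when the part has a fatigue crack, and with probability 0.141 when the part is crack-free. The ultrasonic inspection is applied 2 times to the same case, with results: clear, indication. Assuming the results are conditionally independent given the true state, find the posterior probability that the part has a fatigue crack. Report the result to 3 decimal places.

Posterior P(H) ≈ 0.114

With H the event that the part has a fatigue crack, the joint likelihood of the observed sequence is P(data|H) = 0.042·0.958 = 0.040236 and P(data|¬H) = 0.859·0.141 = 0.12112.
Bayes: P(H|data) = 0.28·0.040236 / (0.28·0.040236 + 0.72·0.12112) = 0.011266/0.098472 = 0.1144.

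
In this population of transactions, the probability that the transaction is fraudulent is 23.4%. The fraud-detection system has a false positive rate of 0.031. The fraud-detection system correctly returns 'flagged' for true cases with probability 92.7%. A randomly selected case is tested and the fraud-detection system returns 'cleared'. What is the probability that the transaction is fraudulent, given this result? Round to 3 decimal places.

Write H for 'the transaction is fraudulent'. Prior odds H:¬H = 0.234/0.766 = 0.30548. For the 'cleared' outcome, the likelihood ratio is 0.073/0.969 = 0.075335.
Posterior odds = 0.30548 × 0.075335 = 0.023014, so P(H|E) = 0.023014/(1+0.023014) = 0.022.

P(H | E) ≈ 0.022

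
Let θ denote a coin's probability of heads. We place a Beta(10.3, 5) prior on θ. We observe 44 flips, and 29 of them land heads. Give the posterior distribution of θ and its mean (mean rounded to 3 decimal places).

Posterior: Beta(39.3, 20); mean ≈ 0.663

The binomial likelihood is conjugate to the Beta prior: with 29 successes and 15 failures, the posterior is Beta(10.3+29, 5+15) = Beta(39.3, 20).
Posterior mean = α/(α+β) = 39.3/59.3 = 0.663.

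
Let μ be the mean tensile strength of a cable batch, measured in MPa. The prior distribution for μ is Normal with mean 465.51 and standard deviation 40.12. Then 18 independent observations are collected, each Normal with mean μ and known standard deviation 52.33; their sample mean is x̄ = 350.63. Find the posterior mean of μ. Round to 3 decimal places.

Prior precision 1/τ₀² = 1/40.12² = 0.00062127; data precision n/σ² = 18/52.33² = 0.00657311.
Posterior precision = 0.00062127 + 0.00657311 = 0.00719438.
Posterior mean = (0.00062127·465.51 + 0.00657311·350.63) / 0.00719438 = 360.550.

Posterior mean ≈ 360.550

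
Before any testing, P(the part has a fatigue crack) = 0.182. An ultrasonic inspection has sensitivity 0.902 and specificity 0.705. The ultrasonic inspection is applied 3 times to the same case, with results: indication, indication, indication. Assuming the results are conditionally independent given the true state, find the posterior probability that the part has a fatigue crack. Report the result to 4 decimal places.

Posterior P(H) ≈ 0.8641

Let H be the event that the part has a fatigue crack; start with P(H) = 0.182. P('indication'|H) = 0.902, P('indication'|¬H) = 0.295.
Update on result 1 ('indication'): P(H) ← 0.902·0.1820 / (0.902·0.1820 + 0.295·0.8180) = 0.16416/0.40547 = 0.4049.
Update on result 2 ('indication'): P(H) ← 0.902·0.4049 / (0.902·0.4049 + 0.295·0.5951) = 0.36519/0.54076 = 0.6753.
Update on result 3 ('indication'): P(H) ← 0.902·0.6753 / (0.902·0.6753 + 0.295·0.3247) = 0.60915/0.70493 = 0.8641.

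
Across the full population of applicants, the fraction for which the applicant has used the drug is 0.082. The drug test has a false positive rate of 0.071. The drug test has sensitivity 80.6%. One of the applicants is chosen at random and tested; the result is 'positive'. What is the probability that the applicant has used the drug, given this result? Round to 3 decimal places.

Write H for 'the applicant has used the drug'. Prior odds H:¬H = 0.082/0.918 = 0.089325. For the 'positive' outcome, the likelihood ratio is 0.806/0.071 = 11.352.
Posterior odds = 0.089325 × 11.352 = 1.0140, so P(H|E) = 1.0140/(1+1.0140) = 0.503.

P(H | E) ≈ 0.503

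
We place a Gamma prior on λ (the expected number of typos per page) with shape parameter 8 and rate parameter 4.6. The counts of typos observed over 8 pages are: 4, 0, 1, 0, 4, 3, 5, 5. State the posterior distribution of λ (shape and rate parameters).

The Poisson likelihood adds the total count to the shape and the number of exposure periods to the rate. Here ∑xᵢ = 22 and n = 8, so shape 8→30 and rate 4.6→12.6.

Posterior: Gamma(shape=30, rate=12.6)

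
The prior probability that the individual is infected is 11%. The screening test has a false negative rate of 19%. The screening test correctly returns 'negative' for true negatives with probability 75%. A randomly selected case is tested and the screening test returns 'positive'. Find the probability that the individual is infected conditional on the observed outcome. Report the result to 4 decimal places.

Write H for 'the individual is infected'. Prior odds H:¬H = 0.11/0.89 = 0.12360. For the 'positive' outcome, the likelihood ratio is 0.81/0.25 = 3.2400.
Posterior odds = 0.12360 × 3.2400 = 0.40045, so P(H|E) = 0.40045/(1+0.40045) = 0.2859.

P(H | E) ≈ 0.2859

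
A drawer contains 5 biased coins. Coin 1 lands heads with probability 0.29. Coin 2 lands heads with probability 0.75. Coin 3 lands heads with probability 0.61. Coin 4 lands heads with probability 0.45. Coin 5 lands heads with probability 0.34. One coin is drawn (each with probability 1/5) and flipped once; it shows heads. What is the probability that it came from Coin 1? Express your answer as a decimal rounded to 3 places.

Posterior probability ≈ 0.119

Tabulate prior·likelihood by source: [1] prior 0.2, lik 0.29, product 0.05800; [2] prior 0.2, lik 0.75, product 0.1500; [3] prior 0.2, lik 0.61, product 0.1220; [4] prior 0.2, lik 0.45, product 0.09000; [5] prior 0.2, lik 0.34, product 0.06800.
Normalizing constant = 0.48800; the posterior for Coin 1 is its product over the sum, 0.05800/0.48800 = 0.119.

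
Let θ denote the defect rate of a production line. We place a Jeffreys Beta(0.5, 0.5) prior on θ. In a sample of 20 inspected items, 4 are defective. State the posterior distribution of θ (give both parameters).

Posterior: Beta(4.5, 16.5)

The binomial likelihood is conjugate to the Beta prior: with 4 successes and 16 failures, the posterior is Beta(0.5+4, 0.5+16) = Beta(4.5, 16.5).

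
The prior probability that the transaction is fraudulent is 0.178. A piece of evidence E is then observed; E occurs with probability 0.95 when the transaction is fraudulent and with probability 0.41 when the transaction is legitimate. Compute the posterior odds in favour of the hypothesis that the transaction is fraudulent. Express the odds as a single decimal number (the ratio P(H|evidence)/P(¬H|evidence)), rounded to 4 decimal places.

Prior odds = 0.178/(1−0.178) = 0.21655.
Likelihood ratio for E = 0.95/0.41 = 2.3171.
Posterior odds = prior odds × LR = 0.50175.

Posterior odds ≈ 0.5018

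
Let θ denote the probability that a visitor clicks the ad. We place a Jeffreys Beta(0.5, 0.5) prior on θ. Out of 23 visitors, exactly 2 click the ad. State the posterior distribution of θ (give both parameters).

The binomial likelihood is conjugate to the Beta prior: with 2 successes and 21 failures, the posterior is Beta(0.5+2, 0.5+21) = Beta(2.5, 21.5).

Posterior: Beta(2.5, 21.5)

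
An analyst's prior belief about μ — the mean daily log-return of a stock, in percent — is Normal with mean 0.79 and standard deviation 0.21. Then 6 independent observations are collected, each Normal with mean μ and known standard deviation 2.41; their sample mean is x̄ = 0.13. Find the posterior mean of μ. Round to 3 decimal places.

Prior precision 1/τ₀² = 1/0.21² = 22.6757; data precision n/σ² = 6/2.41² = 1.03304.
Posterior precision = 22.6757 + 1.03304 = 23.7088.
Posterior mean = (22.6757·0.79 + 1.03304·0.13) / 23.7088 = 0.761.

Posterior mean ≈ 0.761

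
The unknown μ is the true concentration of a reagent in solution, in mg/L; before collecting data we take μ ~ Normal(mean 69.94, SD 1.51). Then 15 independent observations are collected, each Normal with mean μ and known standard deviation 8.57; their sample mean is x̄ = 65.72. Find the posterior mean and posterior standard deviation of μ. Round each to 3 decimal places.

Posterior mean ≈ 68.599; posterior SD ≈ 1.247

With known σ, the Normal prior is conjugate. Weight on the data is w = (n/σ²)/(n/σ² + 1/τ₀²) = 0.204235/(0.204235+0.438577) = 0.31772.
Posterior mean = w·x̄ + (1−w)·μ₀ = 0.31772·65.72 + 0.68228·69.94 = 68.599. Posterior variance = 1/(0.204235+0.438577) = 1.55566, so SD = 1.247.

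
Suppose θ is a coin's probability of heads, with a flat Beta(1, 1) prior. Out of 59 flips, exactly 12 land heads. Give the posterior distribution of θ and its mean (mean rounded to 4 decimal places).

The binomial likelihood is conjugate to the Beta prior: with 12 successes and 47 failures, the posterior is Beta(1+12, 1+47) = Beta(13, 48).
E[θ | data] = 13/(13+48) = 0.2131.

Posterior: Beta(13, 48); mean ≈ 0.2131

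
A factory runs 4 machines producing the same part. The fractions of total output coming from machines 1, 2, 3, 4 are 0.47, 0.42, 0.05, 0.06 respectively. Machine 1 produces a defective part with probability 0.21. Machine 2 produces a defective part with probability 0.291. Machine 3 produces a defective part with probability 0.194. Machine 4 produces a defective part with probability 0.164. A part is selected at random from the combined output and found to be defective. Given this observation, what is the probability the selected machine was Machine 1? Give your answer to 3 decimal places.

Posterior probability ≈ 0.410

P(defective|M1) = 0.21; P(defective|M2) = 0.291; P(defective|M3) = 0.194; P(defective|M4) = 0.164.
Prior × likelihood for each source: 0.47·0.21=0.09870, 0.42·0.291=0.1222, 0.05·0.194=0.009700, 0.06·0.164=0.009840. Summing gives P(defective) = 0.24046.
P(Machine 1 | defective) = 0.09870 / 0.24046 = 0.410.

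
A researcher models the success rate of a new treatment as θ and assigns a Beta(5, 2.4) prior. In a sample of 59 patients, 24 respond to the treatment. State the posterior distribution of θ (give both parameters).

Observing 24 successes and 35 failures updates Beta(5, 2.4) by adding the success and failure counts to the two shape parameters: α = 5+24 = 29, β = 2.4+35 = 37.4.

Posterior: Beta(29, 37.4)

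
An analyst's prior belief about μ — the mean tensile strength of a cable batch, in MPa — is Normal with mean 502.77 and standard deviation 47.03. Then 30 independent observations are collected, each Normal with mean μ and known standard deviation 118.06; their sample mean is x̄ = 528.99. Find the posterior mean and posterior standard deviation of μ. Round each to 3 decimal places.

Posterior mean ≈ 524.438; posterior SD ≈ 19.595

Prior precision 1/τ₀² = 1/47.03² = 0.00045212; data precision n/σ² = 30/118.06² = 0.00215236.
Posterior precision = 0.00045212 + 0.00215236 = 0.00260448, giving posterior SD = 1/√0.00260448 = 19.595.
Posterior mean = (0.00045212·502.77 + 0.00215236·528.99) / 0.00260448 = 524.438.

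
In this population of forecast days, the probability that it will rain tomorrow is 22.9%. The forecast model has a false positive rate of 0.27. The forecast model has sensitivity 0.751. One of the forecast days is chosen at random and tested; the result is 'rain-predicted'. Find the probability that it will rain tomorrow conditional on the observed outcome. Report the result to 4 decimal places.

Let H be the event that it will rain tomorrow. P(H) = 0.229, so P(¬H) = 0.771. With E the 'rain-predicted' result, P(E|H) = 0.751 and P(E|¬H) = 0.27.
P(E) = 0.751·0.229 + 0.27·0.771 = 0.17198 + 0.20817 = 0.38015.
By Bayes' theorem, P(H|E) = 0.17198 / 0.38015 = 0.4524.

P(H | E) ≈ 0.4524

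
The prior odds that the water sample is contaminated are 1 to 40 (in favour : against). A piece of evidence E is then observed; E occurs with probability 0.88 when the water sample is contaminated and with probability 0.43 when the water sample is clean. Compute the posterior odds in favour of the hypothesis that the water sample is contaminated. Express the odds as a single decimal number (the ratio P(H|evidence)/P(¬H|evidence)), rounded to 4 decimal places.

Posterior odds ≈ 0.0512

Prior odds = 1/40 = 0.025000.
Likelihood ratio for E = 0.88/0.43 = 2.0465.
Posterior odds = prior odds × LR = 0.051163.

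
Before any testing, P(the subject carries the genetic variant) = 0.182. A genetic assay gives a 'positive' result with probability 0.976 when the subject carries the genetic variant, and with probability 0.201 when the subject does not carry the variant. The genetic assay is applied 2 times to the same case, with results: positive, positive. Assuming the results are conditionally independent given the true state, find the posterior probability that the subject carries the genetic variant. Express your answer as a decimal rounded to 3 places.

Let H be the event that the subject carries the genetic variant; start with P(H) = 0.182. P('positive'|H) = 0.976, P('positive'|¬H) = 0.201.
Update on result 1 ('positive'): P(H) ← 0.976·0.1820 / (0.976·0.1820 + 0.201·0.8180) = 0.17763/0.34205 = 0.5193.
Update on result 2 ('positive'): P(H) ← 0.976·0.5193 / (0.976·0.5193 + 0.201·0.4807) = 0.50685/0.60347 = 0.8399.

Posterior P(H) ≈ 0.840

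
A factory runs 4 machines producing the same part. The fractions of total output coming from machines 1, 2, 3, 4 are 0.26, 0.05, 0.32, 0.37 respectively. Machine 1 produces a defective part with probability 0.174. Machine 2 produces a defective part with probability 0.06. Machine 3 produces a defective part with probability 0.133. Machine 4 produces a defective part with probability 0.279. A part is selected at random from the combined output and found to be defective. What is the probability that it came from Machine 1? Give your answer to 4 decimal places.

P(defective|M1) = 0.174; P(defective|M2) = 0.06; P(defective|M3) = 0.133; P(defective|M4) = 0.279.
Prior × likelihood for each source: 0.26·0.174=0.04524, 0.05·0.06=0.003000, 0.32·0.133=0.04256, 0.37·0.279=0.1032. Summing gives P(defective) = 0.19403.
P(Machine 1 | defective) = 0.04524 / 0.19403 = 0.2332.

Posterior probability ≈ 0.2332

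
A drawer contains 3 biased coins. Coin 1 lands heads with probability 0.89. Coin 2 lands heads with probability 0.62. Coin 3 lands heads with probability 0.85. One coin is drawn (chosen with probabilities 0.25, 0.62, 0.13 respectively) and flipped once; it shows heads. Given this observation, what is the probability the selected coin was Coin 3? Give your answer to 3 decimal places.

P(heads|C1) = 0.89; P(heads|C2) = 0.62; P(heads|C3) = 0.85.
Prior × likelihood for each source: 0.25·0.89=0.2225, 0.62·0.62=0.3844, 0.13·0.85=0.1105. Summing gives P(heads) = 0.71740.
P(Coin 3 | heads) = 0.1105 / 0.71740 = 0.154.

Posterior probability ≈ 0.154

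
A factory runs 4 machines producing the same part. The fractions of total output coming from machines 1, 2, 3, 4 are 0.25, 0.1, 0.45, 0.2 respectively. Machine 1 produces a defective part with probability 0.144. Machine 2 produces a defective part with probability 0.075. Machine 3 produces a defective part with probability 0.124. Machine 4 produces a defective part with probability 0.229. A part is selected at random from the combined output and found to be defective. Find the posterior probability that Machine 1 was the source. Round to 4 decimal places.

Tabulate prior·likelihood by source: [1] prior 0.25, lik 0.144, product 0.03600; [2] prior 0.1, lik 0.075, product 0.007500; [3] prior 0.45, lik 0.124, product 0.05580; [4] prior 0.2, lik 0.229, product 0.04580.
Normalizing constant = 0.14510; the posterior for Machine 1 is its product over the sum, 0.03600/0.14510 = 0.2481.

Posterior probability ≈ 0.2481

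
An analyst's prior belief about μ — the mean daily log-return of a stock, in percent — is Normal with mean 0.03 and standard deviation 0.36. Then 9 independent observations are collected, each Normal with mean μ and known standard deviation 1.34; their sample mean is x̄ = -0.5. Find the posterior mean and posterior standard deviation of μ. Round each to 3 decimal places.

Prior precision 1/τ₀² = 1/0.36² = 7.71605; data precision n/σ² = 9/1.34² = 5.01225.
Posterior precision = 7.71605 + 5.01225 = 12.7283, giving posterior SD = 1/√12.7283 = 0.280.
Posterior mean = (7.71605·0.03 + 5.01225·-0.5) / 12.7283 = -0.179.

Posterior mean ≈ -0.179; posterior SD ≈ 0.280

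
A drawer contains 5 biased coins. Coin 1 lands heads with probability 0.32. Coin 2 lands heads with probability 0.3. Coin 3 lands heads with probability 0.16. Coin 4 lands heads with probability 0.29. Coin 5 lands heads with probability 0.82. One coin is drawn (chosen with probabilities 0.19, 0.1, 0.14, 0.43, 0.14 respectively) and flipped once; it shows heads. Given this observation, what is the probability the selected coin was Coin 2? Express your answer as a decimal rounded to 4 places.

P(heads|C1) = 0.32; P(heads|C2) = 0.3; P(heads|C3) = 0.16; P(heads|C4) = 0.29; P(heads|C5) = 0.82.
Prior × likelihood for each source: 0.19·0.32=0.06080, 0.1·0.3=0.03000, 0.14·0.16=0.02240, 0.43·0.29=0.1247, 0.14·0.82=0.1148. Summing gives P(heads) = 0.35270.
P(Coin 2 | heads) = 0.03000 / 0.35270 = 0.0851.

Posterior probability ≈ 0.0851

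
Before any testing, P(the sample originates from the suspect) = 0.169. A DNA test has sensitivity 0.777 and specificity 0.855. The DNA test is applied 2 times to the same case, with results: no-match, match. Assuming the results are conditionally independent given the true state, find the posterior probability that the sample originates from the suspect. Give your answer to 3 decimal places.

Posterior P(H) ≈ 0.221

Let H be the event that the sample originates from the suspect; start with P(H) = 0.169. P('match'|H) = 0.777, P('match'|¬H) = 0.145.
Update on result 1 ('no-match'): P(H) ← 0.223·0.1690 / (0.223·0.1690 + 0.855·0.8310) = 0.037687/0.74819 = 0.0504.
Update on result 2 ('match'): P(H) ← 0.777·0.0504 / (0.777·0.0504 + 0.145·0.9496) = 0.039138/0.17683 = 0.2213.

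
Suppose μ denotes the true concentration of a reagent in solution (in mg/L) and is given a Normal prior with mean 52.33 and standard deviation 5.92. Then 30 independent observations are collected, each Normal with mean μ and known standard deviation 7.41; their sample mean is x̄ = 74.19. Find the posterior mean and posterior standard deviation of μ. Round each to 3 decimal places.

Prior precision 1/τ₀² = 1/5.92² = 0.0285336; data precision n/σ² = 30/7.41² = 0.546367.
Posterior precision = 0.0285336 + 0.546367 = 0.574901, giving posterior SD = 1/√0.574901 = 1.319.
Posterior mean = (0.0285336·52.33 + 0.546367·74.19) / 0.574901 = 73.105.

Posterior mean ≈ 73.105; posterior SD ≈ 1.319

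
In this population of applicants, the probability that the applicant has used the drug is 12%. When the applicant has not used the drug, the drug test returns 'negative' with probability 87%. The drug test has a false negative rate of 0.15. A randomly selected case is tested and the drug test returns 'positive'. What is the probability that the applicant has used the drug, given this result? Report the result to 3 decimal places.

Let H be the event that the applicant has used the drug. P(H) = 0.12, so P(¬H) = 0.88. With E the 'positive' result, P(E|H) = 0.85 and P(E|¬H) = 0.13.
P(E) = 0.85·0.12 + 0.13·0.88 = 0.10200 + 0.11440 = 0.21640.
By Bayes' theorem, P(H|E) = 0.10200 / 0.21640 = 0.471.

P(H | E) ≈ 0.471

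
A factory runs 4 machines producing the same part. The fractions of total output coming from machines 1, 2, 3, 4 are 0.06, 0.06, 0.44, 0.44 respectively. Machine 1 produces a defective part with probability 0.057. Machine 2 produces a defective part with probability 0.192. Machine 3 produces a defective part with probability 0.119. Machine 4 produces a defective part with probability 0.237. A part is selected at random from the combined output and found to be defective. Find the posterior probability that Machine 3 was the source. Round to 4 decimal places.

Posterior probability ≈ 0.3052

P(defective|M1) = 0.057; P(defective|M2) = 0.192; P(defective|M3) = 0.119; P(defective|M4) = 0.237.
Prior × likelihood for each source: 0.06·0.057=0.003420, 0.06·0.192=0.01152, 0.44·0.119=0.05236, 0.44·0.237=0.1043. Summing gives P(defective) = 0.17158.
P(Machine 3 | defective) = 0.05236 / 0.17158 = 0.3052.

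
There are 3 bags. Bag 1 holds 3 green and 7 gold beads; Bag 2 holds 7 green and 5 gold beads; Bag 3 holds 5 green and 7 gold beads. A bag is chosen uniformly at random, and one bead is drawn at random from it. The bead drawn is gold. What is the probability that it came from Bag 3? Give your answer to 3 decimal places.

Posterior probability ≈ 0.343

P(gold|Bag 1) = 0.7; P(gold|Bag 2) = 0.4167; P(gold|Bag 3) = 0.5833.
Prior × likelihood for each source: 0.333333·0.7=0.2333, 0.333333·0.4167=0.1389, 0.333333·0.5833=0.1944. Summing gives P(gold) = 0.56667.
P(Bag 3 | gold) = 0.1944 / 0.56667 = 0.343.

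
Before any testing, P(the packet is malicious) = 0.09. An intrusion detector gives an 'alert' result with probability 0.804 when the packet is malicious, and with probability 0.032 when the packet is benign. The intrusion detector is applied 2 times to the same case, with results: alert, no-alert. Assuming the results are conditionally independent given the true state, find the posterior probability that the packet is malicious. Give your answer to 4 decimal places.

Let H be the event that the packet is malicious; start with P(H) = 0.09. P('alert'|H) = 0.804, P('alert'|¬H) = 0.032.
Update on result 1 ('alert'): P(H) ← 0.804·0.0900 / (0.804·0.0900 + 0.032·0.9100) = 0.072360/0.10148 = 0.7130.
Update on result 2 ('no-alert'): P(H) ← 0.196·0.7130 / (0.196·0.7130 + 0.968·0.2870) = 0.13976/0.41753 = 0.3347.

Posterior P(H) ≈ 0.3347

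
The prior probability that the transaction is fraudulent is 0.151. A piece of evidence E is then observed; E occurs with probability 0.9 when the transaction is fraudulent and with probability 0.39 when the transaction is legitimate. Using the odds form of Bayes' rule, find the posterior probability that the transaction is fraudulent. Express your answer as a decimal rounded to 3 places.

Prior odds = 0.151/(1−0.151) = 0.17786. In log-odds, ln(0.17786) = -1.7268.
Add log likelihood ratio: ln(2.3077) = 0.83625.
Posterior log-odds = -0.89053, so posterior odds = exp(-0.89053) = 0.41044. Converting, P(H|E) = 0.41044/1.4104 = 0.291.

Posterior probability ≈ 0.291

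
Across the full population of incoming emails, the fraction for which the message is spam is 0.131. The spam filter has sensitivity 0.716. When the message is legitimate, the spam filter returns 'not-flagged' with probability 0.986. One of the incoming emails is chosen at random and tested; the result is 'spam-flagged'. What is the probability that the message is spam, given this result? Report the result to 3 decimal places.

Let H be the event that the message is spam. P(H) = 0.131, so P(¬H) = 0.869. With E the 'spam-flagged' result, P(E|H) = 0.716 and P(E|¬H) = 0.014.
P(E) = 0.716·0.131 + 0.014·0.869 = 0.093796 + 0.012166 = 0.10596.
By Bayes' theorem, P(H|E) = 0.093796 / 0.10596 = 0.885.

P(H | E) ≈ 0.885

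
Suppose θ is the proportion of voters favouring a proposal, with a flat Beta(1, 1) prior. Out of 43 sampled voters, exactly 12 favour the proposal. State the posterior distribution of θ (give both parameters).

Observing 12 successes and 31 failures updates Beta(1, 1) by adding the success and failure counts to the two shape parameters: α = 1+12 = 13, β = 1+31 = 32.

Posterior: Beta(13, 32)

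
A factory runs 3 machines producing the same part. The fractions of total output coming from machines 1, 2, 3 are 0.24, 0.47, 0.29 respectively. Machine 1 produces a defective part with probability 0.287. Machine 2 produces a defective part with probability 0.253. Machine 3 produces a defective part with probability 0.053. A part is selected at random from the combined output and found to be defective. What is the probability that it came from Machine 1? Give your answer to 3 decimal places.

Posterior probability ≈ 0.339

Tabulate prior·likelihood by source: [1] prior 0.24, lik 0.287, product 0.06888; [2] prior 0.47, lik 0.253, product 0.1189; [3] prior 0.29, lik 0.053, product 0.01537.
Normalizing constant = 0.20316; the posterior for Machine 1 is its product over the sum, 0.06888/0.20316 = 0.339.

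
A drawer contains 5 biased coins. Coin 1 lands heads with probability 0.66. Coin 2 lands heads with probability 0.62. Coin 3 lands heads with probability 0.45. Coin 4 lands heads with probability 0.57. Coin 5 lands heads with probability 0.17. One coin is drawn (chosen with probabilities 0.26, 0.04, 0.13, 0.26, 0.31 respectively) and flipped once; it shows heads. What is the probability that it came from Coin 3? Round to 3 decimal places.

Tabulate prior·likelihood by source: [1] prior 0.26, lik 0.66, product 0.1716; [2] prior 0.04, lik 0.62, product 0.02480; [3] prior 0.13, lik 0.45, product 0.05850; [4] prior 0.26, lik 0.57, product 0.1482; [5] prior 0.31, lik 0.17, product 0.05270.
Normalizing constant = 0.45580; the posterior for Coin 3 is its product over the sum, 0.05850/0.45580 = 0.128.

Posterior probability ≈ 0.128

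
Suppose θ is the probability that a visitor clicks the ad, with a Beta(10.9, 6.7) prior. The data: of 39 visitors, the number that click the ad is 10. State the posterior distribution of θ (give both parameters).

Posterior: Beta(20.9, 35.7)

The binomial likelihood is conjugate to the Beta prior: with 10 successes and 29 failures, the posterior is Beta(10.9+10, 6.7+29) = Beta(20.9, 35.7).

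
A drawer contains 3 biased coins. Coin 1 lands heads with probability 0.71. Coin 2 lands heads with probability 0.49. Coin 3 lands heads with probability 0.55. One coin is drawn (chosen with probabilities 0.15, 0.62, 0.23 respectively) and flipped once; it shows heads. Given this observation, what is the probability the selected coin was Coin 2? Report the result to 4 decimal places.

Posterior probability ≈ 0.5659

Tabulate prior·likelihood by source: [1] prior 0.15, lik 0.71, product 0.1065; [2] prior 0.62, lik 0.49, product 0.3038; [3] prior 0.23, lik 0.55, product 0.1265.
Normalizing constant = 0.53680; the posterior for Coin 2 is its product over the sum, 0.3038/0.53680 = 0.5659.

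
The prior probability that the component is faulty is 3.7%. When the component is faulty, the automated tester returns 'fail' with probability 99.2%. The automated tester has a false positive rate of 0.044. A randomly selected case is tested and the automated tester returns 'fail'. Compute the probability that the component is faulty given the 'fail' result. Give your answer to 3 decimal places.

P(H | E) ≈ 0.464

Write H for 'the component is faulty'. Prior odds H:¬H = 0.037/0.963 = 0.038422. For the 'fail' outcome, the likelihood ratio is 0.992/0.044 = 22.545.
Posterior odds = 0.038422 × 22.545 = 0.86623, so P(H|E) = 0.86623/(1+0.86623) = 0.464.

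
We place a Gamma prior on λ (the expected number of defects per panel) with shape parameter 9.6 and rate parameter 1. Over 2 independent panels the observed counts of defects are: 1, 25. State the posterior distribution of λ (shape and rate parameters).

Posterior: Gamma(shape=35.6, rate=3)

Total count ∑xᵢ = 26 over n = 2 panels.
Gamma is conjugate to the Poisson likelihood: posterior is Gamma(shape = 9.6+26 = 35.6, rate = 1+2 = 3).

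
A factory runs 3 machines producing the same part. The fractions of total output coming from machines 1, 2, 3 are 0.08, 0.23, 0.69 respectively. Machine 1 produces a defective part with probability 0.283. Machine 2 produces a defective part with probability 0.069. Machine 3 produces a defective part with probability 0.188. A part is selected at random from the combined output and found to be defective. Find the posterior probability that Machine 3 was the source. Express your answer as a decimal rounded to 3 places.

Posterior probability ≈ 0.771

Tabulate prior·likelihood by source: [1] prior 0.08, lik 0.283, product 0.02264; [2] prior 0.23, lik 0.069, product 0.01587; [3] prior 0.69, lik 0.188, product 0.1297.
Normalizing constant = 0.16823; the posterior for Machine 3 is its product over the sum, 0.1297/0.16823 = 0.771.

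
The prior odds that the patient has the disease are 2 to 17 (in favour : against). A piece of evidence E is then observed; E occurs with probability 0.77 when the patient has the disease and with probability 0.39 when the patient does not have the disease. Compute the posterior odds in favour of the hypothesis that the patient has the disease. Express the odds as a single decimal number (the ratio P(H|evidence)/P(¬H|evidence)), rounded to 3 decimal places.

Posterior odds ≈ 0.232

Prior odds = 2/17 = 0.11765. In log-odds, ln(0.11765) = -2.1401.
Add log likelihood ratio: ln(1.9744) = 0.68024.
Posterior log-odds = -1.4598, so posterior odds = exp(-1.4598) = 0.23228.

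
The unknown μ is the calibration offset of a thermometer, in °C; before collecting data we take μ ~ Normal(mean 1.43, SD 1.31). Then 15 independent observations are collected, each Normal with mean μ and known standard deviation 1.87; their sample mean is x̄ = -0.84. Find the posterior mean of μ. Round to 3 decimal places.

Posterior mean ≈ -0.569

Prior precision 1/τ₀² = 1/1.31² = 0.582717; data precision n/σ² = 15/1.87² = 4.28951.
Posterior precision = 0.582717 + 4.28951 = 4.87223.
Posterior mean = (0.582717·1.43 + 4.28951·-0.84) / 4.87223 = -0.569.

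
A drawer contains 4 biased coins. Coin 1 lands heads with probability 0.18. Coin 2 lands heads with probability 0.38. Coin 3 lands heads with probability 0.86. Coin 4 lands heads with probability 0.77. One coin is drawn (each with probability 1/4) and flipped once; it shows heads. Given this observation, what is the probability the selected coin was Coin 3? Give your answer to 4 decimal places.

Posterior probability ≈ 0.3927

Tabulate prior·likelihood by source: [1] prior 0.25, lik 0.18, product 0.04500; [2] prior 0.25, lik 0.38, product 0.09500; [3] prior 0.25, lik 0.86, product 0.2150; [4] prior 0.25, lik 0.77, product 0.1925.
Normalizing constant = 0.54750; the posterior for Coin 3 is its product over the sum, 0.2150/0.54750 = 0.3927.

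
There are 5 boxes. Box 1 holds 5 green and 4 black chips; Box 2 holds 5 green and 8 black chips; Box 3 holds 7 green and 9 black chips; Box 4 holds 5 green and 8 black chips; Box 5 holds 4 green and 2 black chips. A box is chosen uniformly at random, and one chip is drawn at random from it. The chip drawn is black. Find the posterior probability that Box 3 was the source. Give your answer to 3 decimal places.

Posterior probability ≈ 0.219

Tabulate prior·likelihood by source: [1] prior 0.2, lik 0.4444, product 0.08889; [2] prior 0.2, lik 0.6154, product 0.1231; [3] prior 0.2, lik 0.5625, product 0.1125; [4] prior 0.2, lik 0.6154, product 0.1231; [5] prior 0.2, lik 0.3333, product 0.06667.
Normalizing constant = 0.51421; the posterior for Box 3 is its product over the sum, 0.1125/0.51421 = 0.219.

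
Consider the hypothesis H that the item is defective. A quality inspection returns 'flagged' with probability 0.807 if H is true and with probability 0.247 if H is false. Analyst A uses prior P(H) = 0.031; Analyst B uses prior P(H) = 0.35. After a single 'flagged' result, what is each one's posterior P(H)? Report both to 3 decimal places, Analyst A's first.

Analyst A: 0.095; Analyst B: 0.638

The likelihood ratio for a 'flagged' result is 0.807/0.247 = 3.2672.
Analyst A: prior odds 0.031/0.969 = 0.031992; posterior odds 0.10452; posterior probability 0.095.
Analyst B: prior odds 0.35/0.65 = 0.53846; posterior odds 1.7593; posterior probability 0.638.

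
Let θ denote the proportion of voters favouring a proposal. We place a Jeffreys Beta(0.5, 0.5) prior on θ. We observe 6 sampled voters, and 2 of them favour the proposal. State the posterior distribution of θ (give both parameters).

Observing 2 successes and 4 failures updates Beta(0.5, 0.5) by adding the success and failure counts to the two shape parameters: α = 0.5+2 = 2.5, β = 0.5+4 = 4.5.

Posterior: Beta(2.5, 4.5)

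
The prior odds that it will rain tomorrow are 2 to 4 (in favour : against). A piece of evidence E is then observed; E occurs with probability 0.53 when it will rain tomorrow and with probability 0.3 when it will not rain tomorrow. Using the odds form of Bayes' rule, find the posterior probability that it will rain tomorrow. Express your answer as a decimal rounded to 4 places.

Posterior probability ≈ 0.4690

Prior odds = 2/4 = 0.50000. In log-odds, ln(0.50000) = -0.69315.
Add log likelihood ratio: ln(1.7667) = 0.56909.
Posterior log-odds = -0.12405, so posterior odds = exp(-0.12405) = 0.88333. Converting, P(H|E) = 0.88333/1.8833 = 0.4690.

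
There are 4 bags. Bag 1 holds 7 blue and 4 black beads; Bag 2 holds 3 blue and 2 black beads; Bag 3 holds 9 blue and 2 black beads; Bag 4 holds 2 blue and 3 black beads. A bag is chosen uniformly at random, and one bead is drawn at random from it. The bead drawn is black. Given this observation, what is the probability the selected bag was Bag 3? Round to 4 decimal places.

Tabulate prior·likelihood by source: [1] prior 0.25, lik 0.3636, product 0.09091; [2] prior 0.25, lik 0.4, product 0.1000; [3] prior 0.25, lik 0.1818, product 0.04545; [4] prior 0.25, lik 0.6, product 0.1500.
Normalizing constant = 0.38636; the posterior for Bag 3 is its product over the sum, 0.04545/0.38636 = 0.1176.

Posterior probability ≈ 0.1176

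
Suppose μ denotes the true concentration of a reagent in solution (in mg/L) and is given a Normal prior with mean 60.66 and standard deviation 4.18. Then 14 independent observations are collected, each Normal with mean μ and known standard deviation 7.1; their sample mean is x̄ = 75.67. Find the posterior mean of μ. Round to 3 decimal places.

Prior precision 1/τ₀² = 1/4.18² = 0.0572331; data precision n/σ² = 14/7.1² = 0.277723.
Posterior precision = 0.0572331 + 0.277723 = 0.334956.
Posterior mean = (0.0572331·60.66 + 0.277723·75.67) / 0.334956 = 73.105.

Posterior mean ≈ 73.105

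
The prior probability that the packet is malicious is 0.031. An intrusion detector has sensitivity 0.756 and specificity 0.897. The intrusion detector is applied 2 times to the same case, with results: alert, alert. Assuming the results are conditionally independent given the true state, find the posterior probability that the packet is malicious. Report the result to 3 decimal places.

Posterior P(H) ≈ 0.633

With H the event that the packet is malicious, the joint likelihood of the observed sequence is P(data|H) = 0.756·0.756 = 0.57154 and P(data|¬H) = 0.103·0.103 = 0.010609.
Bayes: P(H|data) = 0.031·0.57154 / (0.031·0.57154 + 0.969·0.010609) = 0.017718/0.027998 = 0.6328.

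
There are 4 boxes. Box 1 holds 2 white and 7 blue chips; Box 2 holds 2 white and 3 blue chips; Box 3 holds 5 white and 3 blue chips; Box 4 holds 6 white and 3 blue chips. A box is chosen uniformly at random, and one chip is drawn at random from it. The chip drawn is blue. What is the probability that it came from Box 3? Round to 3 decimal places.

Posterior probability ≈ 0.180

P(blue|Box 1) = 0.7778; P(blue|Box 2) = 0.6; P(blue|Box 3) = 0.375; P(blue|Box 4) = 0.3333.
Prior × likelihood for each source: 0.25·0.7778=0.1944, 0.25·0.6=0.1500, 0.25·0.375=0.09375, 0.25·0.3333=0.08333. Summing gives P(blue) = 0.52153.
P(Box 3 | blue) = 0.09375 / 0.52153 = 0.180.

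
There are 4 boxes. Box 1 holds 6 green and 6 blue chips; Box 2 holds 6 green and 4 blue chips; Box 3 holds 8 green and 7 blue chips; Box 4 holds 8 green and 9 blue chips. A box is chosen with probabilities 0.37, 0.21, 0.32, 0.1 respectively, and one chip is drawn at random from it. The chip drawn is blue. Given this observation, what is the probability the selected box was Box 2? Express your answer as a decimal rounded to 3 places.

Posterior probability ≈ 0.178

Tabulate prior·likelihood by source: [1] prior 0.37, lik 0.5, product 0.1850; [2] prior 0.21, lik 0.4, product 0.08400; [3] prior 0.32, lik 0.4667, product 0.1493; [4] prior 0.1, lik 0.5294, product 0.05294.
Normalizing constant = 0.47127; the posterior for Box 2 is its product over the sum, 0.08400/0.47127 = 0.178.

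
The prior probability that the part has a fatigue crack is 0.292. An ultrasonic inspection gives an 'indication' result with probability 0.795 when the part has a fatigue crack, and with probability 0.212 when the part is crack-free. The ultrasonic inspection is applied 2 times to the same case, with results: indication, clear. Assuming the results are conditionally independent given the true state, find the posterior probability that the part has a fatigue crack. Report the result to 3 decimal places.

Posterior P(H) ≈ 0.287

With H the event that the part has a fatigue crack, the joint likelihood of the observed sequence is P(data|H) = 0.795·0.205 = 0.16298 and P(data|¬H) = 0.212·0.788 = 0.16706.
Bayes: P(H|data) = 0.292·0.16298 / (0.292·0.16298 + 0.708·0.16706) = 0.047589/0.16586 = 0.2869.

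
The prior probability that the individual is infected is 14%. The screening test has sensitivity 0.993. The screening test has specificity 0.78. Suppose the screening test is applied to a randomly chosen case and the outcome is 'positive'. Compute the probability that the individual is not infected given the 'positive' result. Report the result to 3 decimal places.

Write H for 'the individual is infected'. Prior odds H:¬H = 0.14/0.86 = 0.16279. For the 'positive' outcome, the likelihood ratio is 0.993/0.22 = 4.5136.
Posterior odds = 0.16279 × 4.5136 = 0.73478, so P(H|E) = 0.73478/(1+0.73478) = 0.424. Then P(¬H|E) = 1 − 0.424 = 0.576.

P(¬H | E) ≈ 0.576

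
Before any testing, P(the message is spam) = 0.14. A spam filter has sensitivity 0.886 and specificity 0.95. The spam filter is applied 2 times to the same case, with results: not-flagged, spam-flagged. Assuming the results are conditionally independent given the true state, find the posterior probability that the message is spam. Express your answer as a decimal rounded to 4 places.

With H the event that the message is spam, the joint likelihood of the observed sequence is P(data|H) = 0.114·0.886 = 0.10100 and P(data|¬H) = 0.95·0.05 = 0.047500.
Bayes: P(H|data) = 0.14·0.10100 / (0.14·0.10100 + 0.86·0.047500) = 0.014141/0.054991 = 0.2571.

Posterior P(H) ≈ 0.2571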